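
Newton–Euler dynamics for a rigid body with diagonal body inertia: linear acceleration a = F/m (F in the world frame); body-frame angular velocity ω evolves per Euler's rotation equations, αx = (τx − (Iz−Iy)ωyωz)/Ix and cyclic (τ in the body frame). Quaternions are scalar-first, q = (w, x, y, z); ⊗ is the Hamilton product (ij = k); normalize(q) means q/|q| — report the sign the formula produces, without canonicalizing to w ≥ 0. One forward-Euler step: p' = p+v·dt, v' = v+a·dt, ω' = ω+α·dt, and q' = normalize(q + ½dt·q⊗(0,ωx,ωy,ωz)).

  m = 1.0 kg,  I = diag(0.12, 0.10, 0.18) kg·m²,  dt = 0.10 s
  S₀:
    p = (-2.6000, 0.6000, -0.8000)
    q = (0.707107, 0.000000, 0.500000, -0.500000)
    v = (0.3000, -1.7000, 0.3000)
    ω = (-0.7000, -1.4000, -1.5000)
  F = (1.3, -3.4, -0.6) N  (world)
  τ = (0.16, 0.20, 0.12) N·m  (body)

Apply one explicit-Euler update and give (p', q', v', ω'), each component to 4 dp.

p + v·dt = (-2.5700, 0.4300, -0.7700)
v + (F/m)dt = (0.4300, -2.0400, 0.2400)
gyro term ω×Iω = (0.1680, -0.0630, -0.0196)
angular accel α = (-0.0667, 2.6300, 0.7756)
ω + α·dt = (-0.7067, -1.1370, -1.4224)
q⊗(0,ω) = (-0.0500000, -1.9449749, -0.6399498, -0.7106605)
updated quaternion q' = (0.7005, -0.0967, 0.4653, -0.5324)

p' = (-2.5700, 0.4300, -0.7700)
q' = (0.7005, -0.0967, 0.4653, -0.5324)
v' = (0.4300, -2.0400, 0.2400)
ω' = (-0.7067, -1.1370, -1.4224)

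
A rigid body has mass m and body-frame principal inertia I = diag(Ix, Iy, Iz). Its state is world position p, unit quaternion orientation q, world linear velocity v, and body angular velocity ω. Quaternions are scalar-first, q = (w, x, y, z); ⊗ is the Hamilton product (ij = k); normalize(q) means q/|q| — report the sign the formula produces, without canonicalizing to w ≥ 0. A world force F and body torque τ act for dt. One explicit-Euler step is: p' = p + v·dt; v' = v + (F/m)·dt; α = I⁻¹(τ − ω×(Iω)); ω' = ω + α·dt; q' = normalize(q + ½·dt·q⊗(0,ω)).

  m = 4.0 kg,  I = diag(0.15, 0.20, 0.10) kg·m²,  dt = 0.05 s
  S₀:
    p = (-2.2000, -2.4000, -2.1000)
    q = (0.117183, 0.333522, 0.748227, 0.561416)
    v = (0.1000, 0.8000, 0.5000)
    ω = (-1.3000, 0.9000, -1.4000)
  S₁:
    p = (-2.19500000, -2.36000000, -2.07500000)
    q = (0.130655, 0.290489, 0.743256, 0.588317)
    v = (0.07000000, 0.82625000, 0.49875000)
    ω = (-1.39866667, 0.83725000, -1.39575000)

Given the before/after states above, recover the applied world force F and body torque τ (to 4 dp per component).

F = (-2.4000, 2.1000, -0.1000)
τ = (-0.1700, -0.1600, -0.0500)

Δω = ω₁−ω₀ = (-0.09866667, -0.06275000, 0.00425000)
I·α + gyro = (-0.1700, -0.1600, -0.0500)
v₁ − v₀ = (-0.03000000, 0.02625000, -0.00125000)
m·(v₁−v₀)/dt = (-2.4000, 2.1000, -0.1000)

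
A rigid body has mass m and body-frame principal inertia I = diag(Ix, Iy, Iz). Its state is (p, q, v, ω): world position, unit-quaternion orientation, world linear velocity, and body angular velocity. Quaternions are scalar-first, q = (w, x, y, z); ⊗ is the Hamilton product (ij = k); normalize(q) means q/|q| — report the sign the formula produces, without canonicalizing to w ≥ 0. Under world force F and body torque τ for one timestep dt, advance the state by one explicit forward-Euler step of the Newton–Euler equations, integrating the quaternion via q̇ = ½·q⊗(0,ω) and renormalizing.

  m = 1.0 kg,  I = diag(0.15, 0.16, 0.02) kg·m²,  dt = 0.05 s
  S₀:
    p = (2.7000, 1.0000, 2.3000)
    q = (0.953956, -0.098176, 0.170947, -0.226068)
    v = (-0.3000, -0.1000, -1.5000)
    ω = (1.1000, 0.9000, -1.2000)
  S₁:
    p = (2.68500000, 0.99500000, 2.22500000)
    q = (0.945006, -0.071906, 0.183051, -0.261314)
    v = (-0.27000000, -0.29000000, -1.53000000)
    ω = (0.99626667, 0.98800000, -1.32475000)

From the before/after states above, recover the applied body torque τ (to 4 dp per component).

τ = (-0.1600, 0.1100, -0.0400)

ω₁ − ω₀ = (-0.10373333, 0.08800000, -0.12475000)
ω₀×(Iω₀) = (0.1512, -0.1716, 0.0099)
I·α + gyro = (-0.1600, 0.1100, -0.0400)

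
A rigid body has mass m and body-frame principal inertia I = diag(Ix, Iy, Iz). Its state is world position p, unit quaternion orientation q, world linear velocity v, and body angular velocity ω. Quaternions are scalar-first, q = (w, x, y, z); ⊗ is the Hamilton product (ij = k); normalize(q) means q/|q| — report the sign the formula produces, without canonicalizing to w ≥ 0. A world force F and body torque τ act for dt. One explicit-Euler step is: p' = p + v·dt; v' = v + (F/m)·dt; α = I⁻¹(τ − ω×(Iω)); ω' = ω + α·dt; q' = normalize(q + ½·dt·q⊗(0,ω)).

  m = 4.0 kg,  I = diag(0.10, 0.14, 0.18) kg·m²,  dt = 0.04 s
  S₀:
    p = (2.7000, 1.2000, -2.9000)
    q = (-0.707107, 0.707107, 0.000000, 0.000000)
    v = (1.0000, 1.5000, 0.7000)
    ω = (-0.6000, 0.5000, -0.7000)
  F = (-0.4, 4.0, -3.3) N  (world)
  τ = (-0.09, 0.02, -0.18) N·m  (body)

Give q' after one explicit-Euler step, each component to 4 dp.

2q̇ = q⊗(0,ω) = (0.4242642, 0.4242642, 0.1414214, 0.8485284)
updated quaternion q' = (-0.6985, 0.7154, 0.0028, 0.0170)

q' = (-0.6985, 0.7154, 0.0028, 0.0170)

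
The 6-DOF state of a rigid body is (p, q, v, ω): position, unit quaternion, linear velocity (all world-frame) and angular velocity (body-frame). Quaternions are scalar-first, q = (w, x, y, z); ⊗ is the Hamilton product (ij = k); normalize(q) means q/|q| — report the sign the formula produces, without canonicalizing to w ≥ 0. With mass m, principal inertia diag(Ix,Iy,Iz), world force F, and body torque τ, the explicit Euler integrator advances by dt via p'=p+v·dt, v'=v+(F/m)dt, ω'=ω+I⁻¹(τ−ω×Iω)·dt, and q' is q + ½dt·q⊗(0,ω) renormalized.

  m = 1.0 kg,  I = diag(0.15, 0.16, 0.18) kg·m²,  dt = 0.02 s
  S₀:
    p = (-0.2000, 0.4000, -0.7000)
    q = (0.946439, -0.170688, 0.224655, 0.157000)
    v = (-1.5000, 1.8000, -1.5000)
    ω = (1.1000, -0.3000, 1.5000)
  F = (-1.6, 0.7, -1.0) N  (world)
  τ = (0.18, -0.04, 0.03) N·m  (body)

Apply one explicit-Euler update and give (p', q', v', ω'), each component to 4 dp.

gyro term ω×Iω = (-0.0090, -0.0495, -0.0033)
α = I⁻¹(τ − ω×Iω) = (1.2600, 0.0594, 0.1850)
ω + α·dt = (1.1252, -0.2988, 1.5037)
2q̇ = q⊗(0,ω) = (0.0196533, 1.4251654, 0.1448003, 1.2237444)
q + ½dt·q⊗(0,ω), renormalized = (0.9465, -0.1564, 0.2261, 0.1692)
p + v·dt = (-0.2300, 0.4360, -0.7300)
v + (F/m)dt = (-1.5320, 1.8140, -1.5200)

p' = (-0.2300, 0.4360, -0.7300)
q' = (0.9465, -0.1564, 0.2261, 0.1692)
v' = (-1.5320, 1.8140, -1.5200)
ω' = (1.1252, -0.2988, 1.5037)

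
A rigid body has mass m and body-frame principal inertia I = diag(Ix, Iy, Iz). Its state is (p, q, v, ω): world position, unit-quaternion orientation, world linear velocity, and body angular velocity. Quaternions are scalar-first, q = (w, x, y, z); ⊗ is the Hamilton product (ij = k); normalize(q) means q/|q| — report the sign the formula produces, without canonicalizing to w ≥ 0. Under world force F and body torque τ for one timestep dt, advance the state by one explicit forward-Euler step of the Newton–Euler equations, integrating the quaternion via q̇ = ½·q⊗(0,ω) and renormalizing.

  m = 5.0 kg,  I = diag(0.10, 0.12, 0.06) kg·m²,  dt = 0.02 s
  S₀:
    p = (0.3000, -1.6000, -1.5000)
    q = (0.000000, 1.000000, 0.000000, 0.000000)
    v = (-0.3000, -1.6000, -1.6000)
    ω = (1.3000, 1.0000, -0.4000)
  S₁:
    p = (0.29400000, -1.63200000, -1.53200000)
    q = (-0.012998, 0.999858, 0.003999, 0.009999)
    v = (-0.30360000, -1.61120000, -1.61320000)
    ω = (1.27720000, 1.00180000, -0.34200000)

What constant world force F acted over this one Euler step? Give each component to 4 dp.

v₁ − v₀ = (-0.00360000, -0.01120000, -0.01320000)
applied force F = (-0.9000, -2.8000, -3.3000)

F = (-0.9000, -2.8000, -3.3000)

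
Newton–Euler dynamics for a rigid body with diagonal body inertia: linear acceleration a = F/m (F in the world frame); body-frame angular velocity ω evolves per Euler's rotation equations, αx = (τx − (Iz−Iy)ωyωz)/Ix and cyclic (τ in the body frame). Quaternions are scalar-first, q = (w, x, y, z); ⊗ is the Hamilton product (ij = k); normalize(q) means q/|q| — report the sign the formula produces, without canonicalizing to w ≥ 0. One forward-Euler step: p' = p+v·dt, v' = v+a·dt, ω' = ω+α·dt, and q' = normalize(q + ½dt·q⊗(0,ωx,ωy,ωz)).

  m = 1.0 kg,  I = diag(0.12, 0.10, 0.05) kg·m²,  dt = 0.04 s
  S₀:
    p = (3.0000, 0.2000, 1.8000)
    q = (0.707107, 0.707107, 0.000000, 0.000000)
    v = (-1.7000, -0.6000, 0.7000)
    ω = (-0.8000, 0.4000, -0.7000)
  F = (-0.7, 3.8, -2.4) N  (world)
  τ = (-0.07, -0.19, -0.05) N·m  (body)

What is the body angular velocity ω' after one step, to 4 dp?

gyro term ω×Iω = (0.0140, 0.0392, 0.0064)
α = I⁻¹(τ − ω×Iω) = (-0.7000, -2.2920, -1.1280)
ω + α·dt = (-0.8280, 0.3083, -0.7451)

ω' = (-0.8280, 0.3083, -0.7451)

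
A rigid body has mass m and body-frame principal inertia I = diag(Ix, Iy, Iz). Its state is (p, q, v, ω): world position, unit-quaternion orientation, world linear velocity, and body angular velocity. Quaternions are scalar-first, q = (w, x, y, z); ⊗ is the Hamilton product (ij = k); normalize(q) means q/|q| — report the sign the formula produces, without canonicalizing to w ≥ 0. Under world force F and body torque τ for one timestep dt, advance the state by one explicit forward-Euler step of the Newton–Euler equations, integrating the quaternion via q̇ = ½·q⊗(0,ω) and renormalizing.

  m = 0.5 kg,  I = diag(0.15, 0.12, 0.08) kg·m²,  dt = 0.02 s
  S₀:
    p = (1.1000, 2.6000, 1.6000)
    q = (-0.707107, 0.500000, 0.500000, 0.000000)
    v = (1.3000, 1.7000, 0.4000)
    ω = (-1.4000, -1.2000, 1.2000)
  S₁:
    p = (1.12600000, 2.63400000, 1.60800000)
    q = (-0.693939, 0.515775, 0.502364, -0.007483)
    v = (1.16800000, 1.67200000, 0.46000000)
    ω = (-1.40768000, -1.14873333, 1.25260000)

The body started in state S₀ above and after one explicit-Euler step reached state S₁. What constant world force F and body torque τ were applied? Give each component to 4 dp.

F = (-3.3000, -0.7000, 1.5000)
τ = (0.0000, 0.1900, 0.1600)

Δv = v₁−v₀ = (-0.13200000, -0.02800000, 0.06000000)
m·(v₁−v₀)/dt = (-3.3000, -0.7000, 1.5000)
Δω = ω₁−ω₀ = (-0.00768000, 0.05126667, 0.05260000)
gyro term ω₀×Iω₀ = (0.0576, -0.1176, -0.0504)
I·α + gyro = (0.0000, 0.1900, 0.1600)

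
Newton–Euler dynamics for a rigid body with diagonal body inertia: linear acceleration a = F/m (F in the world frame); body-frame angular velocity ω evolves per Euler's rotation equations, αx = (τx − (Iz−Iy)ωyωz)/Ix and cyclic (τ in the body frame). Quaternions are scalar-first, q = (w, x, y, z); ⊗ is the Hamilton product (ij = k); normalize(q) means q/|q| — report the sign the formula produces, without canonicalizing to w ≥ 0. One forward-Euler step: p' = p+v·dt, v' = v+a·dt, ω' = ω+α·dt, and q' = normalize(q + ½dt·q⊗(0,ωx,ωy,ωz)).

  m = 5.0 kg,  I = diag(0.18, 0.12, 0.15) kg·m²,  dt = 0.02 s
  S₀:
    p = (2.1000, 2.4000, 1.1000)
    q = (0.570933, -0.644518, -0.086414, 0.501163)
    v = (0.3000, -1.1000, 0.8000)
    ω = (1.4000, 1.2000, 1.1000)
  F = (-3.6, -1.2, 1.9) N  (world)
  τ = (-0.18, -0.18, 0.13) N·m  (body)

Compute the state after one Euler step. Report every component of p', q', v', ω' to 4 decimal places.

p' = (2.1060, 2.3780, 1.1160)
q' = (0.5753, -0.6433, -0.0654, 0.5008)
v' = (0.2856, -1.1048, 0.8076)
ω' = (1.3756, 1.1623, 1.1308)

a = F/m = (-0.7200, -0.2400, 0.3800)
p' = p + v·dt = (2.1060, 2.3780, 1.1160)
new velocity v' = (0.2856, -1.1048, 0.8076)
α = I⁻¹(τ − ω×Iω) = (-1.2200, -1.8850, 1.5387)
ω' = ω + α·dt = (1.3756, 1.1623, 1.1308)
Hamilton product q⊗(0,ω) = (0.4547427, 0.1028552, 2.0957176, -0.0244157)
updated quaternion q' = (0.5753, -0.6433, -0.0654, 0.5008)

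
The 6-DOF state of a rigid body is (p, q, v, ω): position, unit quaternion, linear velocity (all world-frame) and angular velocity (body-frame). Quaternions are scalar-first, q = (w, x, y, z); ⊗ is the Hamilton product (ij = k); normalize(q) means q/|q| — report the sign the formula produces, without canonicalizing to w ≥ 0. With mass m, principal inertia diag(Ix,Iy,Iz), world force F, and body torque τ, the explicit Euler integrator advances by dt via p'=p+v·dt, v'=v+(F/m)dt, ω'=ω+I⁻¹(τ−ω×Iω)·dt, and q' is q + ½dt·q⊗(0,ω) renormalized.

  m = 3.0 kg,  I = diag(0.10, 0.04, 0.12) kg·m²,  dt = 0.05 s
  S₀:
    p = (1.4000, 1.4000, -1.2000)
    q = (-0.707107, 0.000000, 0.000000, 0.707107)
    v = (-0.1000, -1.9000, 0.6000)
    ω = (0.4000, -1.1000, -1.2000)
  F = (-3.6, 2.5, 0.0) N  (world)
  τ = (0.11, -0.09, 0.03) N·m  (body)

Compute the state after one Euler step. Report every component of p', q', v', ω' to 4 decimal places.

precession coupling ω×(Iω) = (0.1056, 0.0096, 0.0264)
α = I⁻¹(τ − ω×Iω) = (0.0440, -2.4900, 0.0300)
new body rate ω' = (0.4022, -1.2245, -1.1985)
Hamilton product q⊗(0,ω) = (0.8485284, 0.4949749, 1.0606605, 0.8485284)
q' = normalize(q + ½dt·q⊗(0,ω)) = (-0.6853, 0.0124, 0.0265, 0.7277)
p' = p + v·dt = (1.3950, 1.3050, -1.1700)
v' = v + a·dt = (-0.1600, -1.8583, 0.6000)

p' = (1.3950, 1.3050, -1.1700)
q' = (-0.6853, 0.0124, 0.0265, 0.7277)
v' = (-0.1600, -1.8583, 0.6000)
ω' = (0.4022, -1.2245, -1.1985)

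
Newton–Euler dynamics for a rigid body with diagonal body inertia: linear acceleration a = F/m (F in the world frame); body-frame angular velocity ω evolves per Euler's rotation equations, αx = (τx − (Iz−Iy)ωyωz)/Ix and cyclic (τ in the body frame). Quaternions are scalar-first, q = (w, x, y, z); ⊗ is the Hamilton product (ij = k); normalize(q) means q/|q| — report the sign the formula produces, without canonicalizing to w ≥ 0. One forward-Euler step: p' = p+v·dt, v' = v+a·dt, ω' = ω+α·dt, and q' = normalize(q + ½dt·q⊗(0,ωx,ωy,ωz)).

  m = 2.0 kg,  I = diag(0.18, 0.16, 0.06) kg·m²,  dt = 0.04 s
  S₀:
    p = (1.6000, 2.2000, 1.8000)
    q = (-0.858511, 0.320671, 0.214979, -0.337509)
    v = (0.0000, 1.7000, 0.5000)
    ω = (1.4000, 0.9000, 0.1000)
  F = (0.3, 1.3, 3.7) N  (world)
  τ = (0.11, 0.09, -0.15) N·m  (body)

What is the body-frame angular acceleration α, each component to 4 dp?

gyro term ω×Iω = (-0.0090, 0.0168, -0.0252)
angular accel α = (0.6611, 0.4575, -2.0800)

α = (0.6611, 0.4575, -2.0800)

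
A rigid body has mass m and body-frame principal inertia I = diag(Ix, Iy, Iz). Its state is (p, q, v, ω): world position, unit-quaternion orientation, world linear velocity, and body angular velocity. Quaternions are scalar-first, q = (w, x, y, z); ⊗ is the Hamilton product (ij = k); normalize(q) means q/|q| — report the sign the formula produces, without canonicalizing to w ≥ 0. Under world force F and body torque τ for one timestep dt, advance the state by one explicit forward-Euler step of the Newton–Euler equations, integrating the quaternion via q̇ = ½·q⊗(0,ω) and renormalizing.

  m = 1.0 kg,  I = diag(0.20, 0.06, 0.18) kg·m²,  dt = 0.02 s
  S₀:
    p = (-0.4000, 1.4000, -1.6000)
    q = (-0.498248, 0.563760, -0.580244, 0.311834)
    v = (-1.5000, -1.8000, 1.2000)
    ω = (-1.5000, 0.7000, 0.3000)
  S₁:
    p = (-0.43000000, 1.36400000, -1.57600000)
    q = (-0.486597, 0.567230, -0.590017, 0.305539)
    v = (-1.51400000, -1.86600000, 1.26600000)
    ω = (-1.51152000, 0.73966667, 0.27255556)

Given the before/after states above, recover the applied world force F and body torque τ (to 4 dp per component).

Δv = v₁−v₀ = (-0.01400000, -0.06600000, 0.06600000)
F = m·Δv/dt = (-0.7000, -3.3000, 3.3000)
ω₁ − ω₀ = (-0.01152000, 0.03966667, -0.02744444)
I·α + gyro = (-0.0900, 0.1100, -0.1000)

F = (-0.7000, -3.3000, 3.3000)
τ = (-0.0900, 0.1100, -0.1000)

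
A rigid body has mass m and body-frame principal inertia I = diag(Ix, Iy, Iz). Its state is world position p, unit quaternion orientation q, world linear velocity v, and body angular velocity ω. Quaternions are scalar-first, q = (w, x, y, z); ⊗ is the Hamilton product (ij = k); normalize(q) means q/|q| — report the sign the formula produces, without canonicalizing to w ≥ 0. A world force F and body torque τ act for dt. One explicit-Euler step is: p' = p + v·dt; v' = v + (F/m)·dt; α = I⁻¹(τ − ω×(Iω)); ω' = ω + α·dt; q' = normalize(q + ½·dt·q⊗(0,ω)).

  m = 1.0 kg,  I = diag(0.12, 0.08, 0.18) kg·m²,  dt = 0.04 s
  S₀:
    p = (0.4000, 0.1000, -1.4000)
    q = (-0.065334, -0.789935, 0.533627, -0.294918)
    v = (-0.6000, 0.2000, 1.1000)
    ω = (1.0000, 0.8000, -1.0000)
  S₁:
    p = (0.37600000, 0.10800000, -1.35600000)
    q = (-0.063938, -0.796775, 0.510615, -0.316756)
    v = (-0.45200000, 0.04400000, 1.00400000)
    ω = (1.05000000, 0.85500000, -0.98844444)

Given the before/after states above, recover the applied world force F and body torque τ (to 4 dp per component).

ω₁ − ω₀ = (0.05000000, 0.05500000, 0.01155556)
τ = I·(Δω/dt) + ω₀×(Iω₀) = (0.0700, 0.1700, 0.0200)
Δv = v₁−v₀ = (0.14800000, -0.15600000, -0.09600000)
m·(v₁−v₀)/dt = (3.7000, -3.9000, -2.4000)

F = (3.7000, -3.9000, -2.4000)
τ = (0.0700, 0.1700, 0.0200)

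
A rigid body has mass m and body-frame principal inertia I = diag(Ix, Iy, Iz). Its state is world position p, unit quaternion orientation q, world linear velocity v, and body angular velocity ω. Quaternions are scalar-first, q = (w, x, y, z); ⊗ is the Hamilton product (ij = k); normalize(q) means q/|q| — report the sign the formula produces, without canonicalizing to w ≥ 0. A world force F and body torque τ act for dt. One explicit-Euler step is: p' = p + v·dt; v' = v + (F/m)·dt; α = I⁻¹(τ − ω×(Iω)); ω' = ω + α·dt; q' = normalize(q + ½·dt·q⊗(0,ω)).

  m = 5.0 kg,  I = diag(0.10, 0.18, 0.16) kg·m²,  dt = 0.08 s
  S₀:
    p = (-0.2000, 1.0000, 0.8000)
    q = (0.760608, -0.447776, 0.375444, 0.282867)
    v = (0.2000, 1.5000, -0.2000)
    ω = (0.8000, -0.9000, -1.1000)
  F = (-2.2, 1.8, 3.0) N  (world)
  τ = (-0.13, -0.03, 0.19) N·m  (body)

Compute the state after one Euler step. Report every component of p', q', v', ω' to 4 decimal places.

p' = (-0.1840, 1.1200, 0.7840)
q' = (0.7992, -0.4289, 0.3367, 0.2530)
v' = (0.1648, 1.5288, -0.1520)
ω' = (0.7118, -0.9368, -0.9762)

α = I⁻¹(τ − ω×Iω) = (-1.1020, -0.4600, 1.5475)
new body rate ω' = (0.7118, -0.9368, -0.9762)
2q̇ = q⊗(0,ω) = (1.0072741, 0.4500783, -0.9508072, -0.7340256)
q' = normalize(q + ½dt·q⊗(0,ω)) = (0.7992, -0.4289, 0.3367, 0.2530)
p + v·dt = (-0.1840, 1.1200, 0.7840)
new velocity v' = (0.1648, 1.5288, -0.1520)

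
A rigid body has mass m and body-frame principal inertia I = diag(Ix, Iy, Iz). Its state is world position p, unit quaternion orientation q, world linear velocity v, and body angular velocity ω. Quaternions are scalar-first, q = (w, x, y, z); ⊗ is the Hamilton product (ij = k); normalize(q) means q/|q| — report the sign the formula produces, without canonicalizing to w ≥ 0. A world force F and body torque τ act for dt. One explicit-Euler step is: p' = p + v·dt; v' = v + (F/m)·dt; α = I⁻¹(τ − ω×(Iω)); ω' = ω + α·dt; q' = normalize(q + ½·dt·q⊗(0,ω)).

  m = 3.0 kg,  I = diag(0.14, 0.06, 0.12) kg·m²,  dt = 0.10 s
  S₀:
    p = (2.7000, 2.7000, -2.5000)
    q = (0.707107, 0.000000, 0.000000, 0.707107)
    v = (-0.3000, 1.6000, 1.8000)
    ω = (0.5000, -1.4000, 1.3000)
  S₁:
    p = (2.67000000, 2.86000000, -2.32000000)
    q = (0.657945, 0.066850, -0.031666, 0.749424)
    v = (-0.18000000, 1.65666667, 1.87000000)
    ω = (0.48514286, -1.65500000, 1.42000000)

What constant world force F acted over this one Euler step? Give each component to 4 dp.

velocity change Δv = (0.12000000, 0.05666667, 0.07000000)
m·(v₁−v₀)/dt = (3.6000, 1.7000, 2.1000)

F = (3.6000, 1.7000, 2.1000)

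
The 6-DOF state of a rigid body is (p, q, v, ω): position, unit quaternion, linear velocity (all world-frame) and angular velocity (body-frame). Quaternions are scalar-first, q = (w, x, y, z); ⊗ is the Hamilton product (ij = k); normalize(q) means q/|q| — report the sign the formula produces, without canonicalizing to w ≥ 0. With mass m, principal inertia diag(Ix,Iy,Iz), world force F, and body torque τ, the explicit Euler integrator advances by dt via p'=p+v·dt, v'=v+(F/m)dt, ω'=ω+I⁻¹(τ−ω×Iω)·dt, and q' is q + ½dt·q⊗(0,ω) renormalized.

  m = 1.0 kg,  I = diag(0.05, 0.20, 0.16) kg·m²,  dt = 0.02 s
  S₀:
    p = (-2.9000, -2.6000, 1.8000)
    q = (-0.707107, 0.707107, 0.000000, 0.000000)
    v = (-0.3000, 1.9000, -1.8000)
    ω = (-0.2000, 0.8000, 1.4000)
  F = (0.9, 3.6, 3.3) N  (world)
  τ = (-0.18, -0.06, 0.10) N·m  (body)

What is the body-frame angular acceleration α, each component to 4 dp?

α = (-2.7040, -0.4540, 0.7750)

ω×(Iω) gyroscopic = (-0.0448, 0.0308, -0.0240)
α = I⁻¹(τ − ω×Iω) = (-2.7040, -0.4540, 0.7750)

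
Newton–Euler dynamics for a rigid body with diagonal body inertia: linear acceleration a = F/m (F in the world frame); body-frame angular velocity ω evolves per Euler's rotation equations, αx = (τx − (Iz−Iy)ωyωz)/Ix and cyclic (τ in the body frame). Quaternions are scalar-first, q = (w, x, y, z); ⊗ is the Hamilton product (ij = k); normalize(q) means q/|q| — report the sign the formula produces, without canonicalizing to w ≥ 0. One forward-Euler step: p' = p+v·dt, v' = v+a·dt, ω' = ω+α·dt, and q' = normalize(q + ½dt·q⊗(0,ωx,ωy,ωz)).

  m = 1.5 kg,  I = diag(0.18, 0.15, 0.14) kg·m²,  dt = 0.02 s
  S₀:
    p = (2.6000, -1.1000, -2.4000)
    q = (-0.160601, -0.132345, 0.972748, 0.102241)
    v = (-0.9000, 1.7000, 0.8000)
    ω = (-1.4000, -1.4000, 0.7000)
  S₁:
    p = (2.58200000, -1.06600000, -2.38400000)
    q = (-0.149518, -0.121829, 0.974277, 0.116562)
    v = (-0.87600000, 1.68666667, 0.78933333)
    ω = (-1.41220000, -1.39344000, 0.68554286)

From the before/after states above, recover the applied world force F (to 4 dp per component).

F = (1.8000, -1.0000, -0.8000)

velocity change Δv = (0.02400000, -0.01333333, -0.01066667)
applied force F = (1.8000, -1.0000, -0.8000)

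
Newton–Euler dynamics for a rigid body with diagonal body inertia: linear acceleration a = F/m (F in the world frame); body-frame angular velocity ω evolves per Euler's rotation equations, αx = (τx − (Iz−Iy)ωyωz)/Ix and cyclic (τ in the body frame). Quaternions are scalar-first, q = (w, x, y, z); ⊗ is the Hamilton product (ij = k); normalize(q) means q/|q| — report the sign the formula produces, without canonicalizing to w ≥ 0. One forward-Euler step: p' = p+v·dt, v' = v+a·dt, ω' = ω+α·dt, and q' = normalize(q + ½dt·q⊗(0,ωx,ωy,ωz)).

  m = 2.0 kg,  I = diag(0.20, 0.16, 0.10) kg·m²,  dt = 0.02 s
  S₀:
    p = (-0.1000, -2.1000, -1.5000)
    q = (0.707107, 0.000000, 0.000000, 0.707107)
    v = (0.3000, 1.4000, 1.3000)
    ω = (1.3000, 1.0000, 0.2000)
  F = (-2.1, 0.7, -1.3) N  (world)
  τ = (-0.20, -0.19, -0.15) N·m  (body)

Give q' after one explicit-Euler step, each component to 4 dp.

q⊗(0,ω) = (-0.1414214, 0.2121321, 1.6263461, 0.1414214)
updated quaternion q' = (0.7056, 0.0021, 0.0163, 0.7084)

q' = (0.7056, 0.0021, 0.0163, 0.7084)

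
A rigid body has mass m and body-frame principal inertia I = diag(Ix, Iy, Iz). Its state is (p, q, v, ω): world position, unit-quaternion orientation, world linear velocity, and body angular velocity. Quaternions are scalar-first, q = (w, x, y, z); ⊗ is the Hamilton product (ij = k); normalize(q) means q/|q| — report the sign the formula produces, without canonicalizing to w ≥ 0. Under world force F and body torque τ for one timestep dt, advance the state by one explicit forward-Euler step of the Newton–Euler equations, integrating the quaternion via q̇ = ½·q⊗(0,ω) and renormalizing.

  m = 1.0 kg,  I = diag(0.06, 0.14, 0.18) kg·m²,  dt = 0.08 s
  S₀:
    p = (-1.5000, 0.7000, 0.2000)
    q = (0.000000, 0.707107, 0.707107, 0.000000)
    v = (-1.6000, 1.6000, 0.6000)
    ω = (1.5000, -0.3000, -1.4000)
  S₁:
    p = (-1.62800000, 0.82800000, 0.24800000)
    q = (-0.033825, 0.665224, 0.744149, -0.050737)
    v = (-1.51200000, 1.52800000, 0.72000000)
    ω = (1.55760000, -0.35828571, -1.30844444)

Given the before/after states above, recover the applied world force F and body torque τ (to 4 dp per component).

F = (1.1000, -0.9000, 1.5000)
τ = (0.0600, 0.1500, 0.1700)

v₁ − v₀ = (0.08800000, -0.07200000, 0.12000000)
m·(v₁−v₀)/dt = (1.1000, -0.9000, 1.5000)
ω₁ − ω₀ = (0.05760000, -0.05828571, 0.09155556)
applied torque τ = (0.0600, 0.1500, 0.1700)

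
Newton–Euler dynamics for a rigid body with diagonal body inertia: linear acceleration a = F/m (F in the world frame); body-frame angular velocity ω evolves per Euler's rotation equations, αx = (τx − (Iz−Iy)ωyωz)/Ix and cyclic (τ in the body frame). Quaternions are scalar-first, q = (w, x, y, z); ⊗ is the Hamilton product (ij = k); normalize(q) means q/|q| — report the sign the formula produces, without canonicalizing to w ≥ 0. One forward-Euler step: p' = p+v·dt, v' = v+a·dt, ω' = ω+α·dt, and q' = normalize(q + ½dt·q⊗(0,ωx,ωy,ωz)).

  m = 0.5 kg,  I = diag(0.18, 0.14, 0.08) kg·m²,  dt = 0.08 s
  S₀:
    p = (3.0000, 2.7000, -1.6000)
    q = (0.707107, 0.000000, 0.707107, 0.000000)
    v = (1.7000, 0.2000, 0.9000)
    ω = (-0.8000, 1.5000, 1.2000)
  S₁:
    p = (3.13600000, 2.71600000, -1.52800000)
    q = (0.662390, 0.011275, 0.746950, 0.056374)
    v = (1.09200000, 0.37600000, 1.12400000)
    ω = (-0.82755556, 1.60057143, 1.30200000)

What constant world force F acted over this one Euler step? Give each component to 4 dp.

Δv = v₁−v₀ = (-0.60800000, 0.17600000, 0.22400000)
applied force F = (-3.8000, 1.1000, 1.4000)

F = (-3.8000, 1.1000, 1.4000)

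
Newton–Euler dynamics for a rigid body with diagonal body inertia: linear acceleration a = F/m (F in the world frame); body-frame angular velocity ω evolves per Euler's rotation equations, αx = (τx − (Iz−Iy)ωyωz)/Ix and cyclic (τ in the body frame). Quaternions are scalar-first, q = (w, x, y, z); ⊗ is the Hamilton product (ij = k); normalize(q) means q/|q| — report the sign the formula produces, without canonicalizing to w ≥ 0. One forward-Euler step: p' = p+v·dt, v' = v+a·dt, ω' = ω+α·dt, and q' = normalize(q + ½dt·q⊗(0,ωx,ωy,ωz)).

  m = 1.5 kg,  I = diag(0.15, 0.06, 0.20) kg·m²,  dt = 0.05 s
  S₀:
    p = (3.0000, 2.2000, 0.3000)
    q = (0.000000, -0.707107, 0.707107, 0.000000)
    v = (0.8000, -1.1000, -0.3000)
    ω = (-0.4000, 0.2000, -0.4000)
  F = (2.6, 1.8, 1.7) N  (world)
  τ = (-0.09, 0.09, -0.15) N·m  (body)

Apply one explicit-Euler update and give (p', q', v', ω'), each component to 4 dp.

a = F/m = (1.7333, 1.2000, 1.1333)
p' = p + v·dt = (3.0400, 2.1450, 0.2850)
new velocity v' = (0.8867, -1.0400, -0.2433)
angular accel α = (-0.5253, 1.6333, -0.7860)
ω' = ω + α·dt = (-0.4263, 0.2817, -0.4393)
q⊗(0,ω) = (-0.4242642, -0.2828428, -0.2828428, 0.1414214)
updated quaternion q' = (-0.0106, -0.7141, 0.7000, 0.0035)

p' = (3.0400, 2.1450, 0.2850)
q' = (-0.0106, -0.7141, 0.7000, 0.0035)
v' = (0.8867, -1.0400, -0.2433)
ω' = (-0.4263, 0.2817, -0.4393)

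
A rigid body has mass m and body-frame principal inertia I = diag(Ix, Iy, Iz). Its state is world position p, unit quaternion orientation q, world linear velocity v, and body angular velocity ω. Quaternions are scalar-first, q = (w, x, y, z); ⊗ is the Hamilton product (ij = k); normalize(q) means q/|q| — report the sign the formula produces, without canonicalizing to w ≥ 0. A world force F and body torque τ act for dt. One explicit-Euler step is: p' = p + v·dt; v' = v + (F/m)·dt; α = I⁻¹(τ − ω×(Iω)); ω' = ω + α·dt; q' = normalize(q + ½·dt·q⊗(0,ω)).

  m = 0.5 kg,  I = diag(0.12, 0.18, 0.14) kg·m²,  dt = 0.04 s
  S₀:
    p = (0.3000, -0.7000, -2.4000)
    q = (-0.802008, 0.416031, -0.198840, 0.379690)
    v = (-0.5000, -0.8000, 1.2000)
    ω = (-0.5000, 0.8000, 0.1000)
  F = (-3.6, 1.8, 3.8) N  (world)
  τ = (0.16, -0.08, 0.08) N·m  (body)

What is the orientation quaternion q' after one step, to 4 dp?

q' = (-0.7953, 0.4175, -0.2163, 0.3827)

2q̇ = q⊗(0,ω) = (0.3291185, 0.0773680, -0.8730545, 0.1532040)
updated quaternion q' = (-0.7953, 0.4175, -0.2163, 0.3827)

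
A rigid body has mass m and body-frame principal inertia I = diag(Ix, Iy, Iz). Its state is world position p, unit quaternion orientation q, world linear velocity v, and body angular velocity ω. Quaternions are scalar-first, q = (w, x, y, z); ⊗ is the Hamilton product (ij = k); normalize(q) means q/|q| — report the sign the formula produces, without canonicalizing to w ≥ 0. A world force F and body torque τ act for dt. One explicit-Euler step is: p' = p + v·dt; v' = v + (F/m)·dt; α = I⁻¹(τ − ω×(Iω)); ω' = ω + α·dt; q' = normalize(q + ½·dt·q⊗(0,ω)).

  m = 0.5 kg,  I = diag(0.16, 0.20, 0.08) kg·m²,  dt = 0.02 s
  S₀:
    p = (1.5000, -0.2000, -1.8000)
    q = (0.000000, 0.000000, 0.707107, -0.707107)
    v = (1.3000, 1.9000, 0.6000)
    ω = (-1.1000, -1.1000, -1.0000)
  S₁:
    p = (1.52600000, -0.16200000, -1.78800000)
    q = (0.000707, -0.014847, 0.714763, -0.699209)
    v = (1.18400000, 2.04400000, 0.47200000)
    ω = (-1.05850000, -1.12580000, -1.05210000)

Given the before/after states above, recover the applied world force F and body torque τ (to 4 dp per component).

velocity change Δv = (-0.11600000, 0.14400000, -0.12800000)
m·(v₁−v₀)/dt = (-2.9000, 3.6000, -3.2000)
rate change Δω = (0.04150000, -0.02580000, -0.05210000)
gyro term ω₀×Iω₀ = (-0.1320, 0.0880, 0.0484)
τ = I·(Δω/dt) + ω₀×(Iω₀) = (0.2000, -0.1700, -0.1600)

F = (-2.9000, 3.6000, -3.2000)
τ = (0.2000, -0.1700, -0.1600)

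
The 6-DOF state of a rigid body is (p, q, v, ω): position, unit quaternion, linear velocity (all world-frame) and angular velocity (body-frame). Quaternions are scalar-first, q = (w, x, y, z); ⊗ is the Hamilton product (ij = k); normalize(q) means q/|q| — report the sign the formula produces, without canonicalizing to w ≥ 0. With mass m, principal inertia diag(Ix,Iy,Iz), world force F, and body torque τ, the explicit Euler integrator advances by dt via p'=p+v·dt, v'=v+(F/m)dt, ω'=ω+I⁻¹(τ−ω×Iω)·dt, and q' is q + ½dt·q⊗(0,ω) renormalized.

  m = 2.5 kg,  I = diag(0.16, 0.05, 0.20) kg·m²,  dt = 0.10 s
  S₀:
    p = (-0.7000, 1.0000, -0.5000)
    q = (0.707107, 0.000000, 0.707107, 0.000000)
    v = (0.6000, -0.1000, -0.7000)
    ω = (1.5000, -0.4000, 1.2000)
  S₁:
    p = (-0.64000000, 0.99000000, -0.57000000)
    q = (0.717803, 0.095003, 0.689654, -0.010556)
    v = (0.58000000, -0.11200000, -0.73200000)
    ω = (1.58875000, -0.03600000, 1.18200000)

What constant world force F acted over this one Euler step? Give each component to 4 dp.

F = (-0.5000, -0.3000, -0.8000)

velocity change Δv = (-0.02000000, -0.01200000, -0.03200000)
applied force F = (-0.5000, -0.3000, -0.8000)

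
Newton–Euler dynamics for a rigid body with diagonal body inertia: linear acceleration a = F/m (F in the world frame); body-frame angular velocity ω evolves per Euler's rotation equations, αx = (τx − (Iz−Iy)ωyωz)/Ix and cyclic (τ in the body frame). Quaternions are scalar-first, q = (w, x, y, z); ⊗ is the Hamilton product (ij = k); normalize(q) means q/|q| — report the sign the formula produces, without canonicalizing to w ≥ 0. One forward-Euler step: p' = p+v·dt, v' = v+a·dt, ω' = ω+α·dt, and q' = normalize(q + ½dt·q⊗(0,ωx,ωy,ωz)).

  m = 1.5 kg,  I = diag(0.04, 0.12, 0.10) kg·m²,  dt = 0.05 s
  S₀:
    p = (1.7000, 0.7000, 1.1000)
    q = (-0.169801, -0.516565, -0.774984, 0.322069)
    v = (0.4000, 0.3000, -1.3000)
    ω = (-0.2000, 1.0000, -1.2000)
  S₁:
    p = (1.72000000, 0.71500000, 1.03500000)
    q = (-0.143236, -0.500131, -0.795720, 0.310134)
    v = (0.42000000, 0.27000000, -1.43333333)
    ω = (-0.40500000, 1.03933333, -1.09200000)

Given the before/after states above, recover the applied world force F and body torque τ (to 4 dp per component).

velocity change Δv = (0.02000000, -0.03000000, -0.13333333)
F = m·Δv/dt = (0.6000, -0.9000, -4.0000)
Δω = ω₁−ω₀ = (-0.20500000, 0.03933333, 0.10800000)
precession coupling = (0.0240, -0.0144, -0.0160)
I·α + gyro = (-0.1400, 0.0800, 0.2000)

F = (0.6000, -0.9000, -4.0000)
τ = (-0.1400, 0.0800, 0.2000)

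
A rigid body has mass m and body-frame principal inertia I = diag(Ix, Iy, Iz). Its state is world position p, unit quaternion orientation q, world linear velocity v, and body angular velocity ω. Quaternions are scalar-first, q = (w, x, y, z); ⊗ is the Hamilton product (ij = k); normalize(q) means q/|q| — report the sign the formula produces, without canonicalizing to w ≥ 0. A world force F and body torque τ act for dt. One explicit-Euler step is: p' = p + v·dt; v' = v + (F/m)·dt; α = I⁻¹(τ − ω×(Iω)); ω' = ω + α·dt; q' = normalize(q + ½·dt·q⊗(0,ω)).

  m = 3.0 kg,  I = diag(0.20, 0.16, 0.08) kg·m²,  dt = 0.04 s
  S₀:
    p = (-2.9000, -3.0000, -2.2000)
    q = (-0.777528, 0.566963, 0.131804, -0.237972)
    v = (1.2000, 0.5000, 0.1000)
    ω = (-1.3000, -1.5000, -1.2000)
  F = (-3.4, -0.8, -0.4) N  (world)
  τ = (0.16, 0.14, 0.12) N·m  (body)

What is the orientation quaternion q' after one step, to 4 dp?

q' = (-0.7637, 0.5763, 0.1747, -0.2326)

q⊗(0,ω) = (0.6491915, 0.4956636, 2.1560112, 0.2539343)
q + ½dt·q⊗(0,ω), renormalized = (-0.7637, 0.5763, 0.1747, -0.2326)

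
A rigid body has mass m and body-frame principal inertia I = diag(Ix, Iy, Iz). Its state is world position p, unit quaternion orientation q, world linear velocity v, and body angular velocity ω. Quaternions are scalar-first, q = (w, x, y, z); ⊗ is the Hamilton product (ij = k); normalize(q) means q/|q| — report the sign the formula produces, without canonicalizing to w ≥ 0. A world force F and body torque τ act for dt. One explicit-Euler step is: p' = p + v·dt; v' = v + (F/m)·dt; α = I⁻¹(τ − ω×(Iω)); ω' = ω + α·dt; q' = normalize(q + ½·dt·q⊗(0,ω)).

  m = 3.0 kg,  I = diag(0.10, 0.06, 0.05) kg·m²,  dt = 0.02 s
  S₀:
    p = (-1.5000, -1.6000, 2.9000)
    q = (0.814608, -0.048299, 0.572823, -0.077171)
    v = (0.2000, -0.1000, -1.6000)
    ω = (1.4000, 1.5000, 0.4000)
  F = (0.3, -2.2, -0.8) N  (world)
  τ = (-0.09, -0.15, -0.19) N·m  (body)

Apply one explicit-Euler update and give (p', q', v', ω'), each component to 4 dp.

a = (0.1000, -0.7333, -0.2667)
p + v·dt = (-1.4960, -1.6020, 2.8680)
new velocity v' = (0.2020, -0.1147, -1.6053)
α = I⁻¹(τ − ω×Iω) = (-0.8400, -2.9667, -2.1200)
new body rate ω' = (1.3832, 1.4407, 0.3576)
q⊗(0,ω) = (-0.7607475, 1.4853369, 1.1331922, -0.5485575)
q + ½dt·q⊗(0,ω), renormalized = (0.8068, -0.0334, 0.5840, -0.0826)

p' = (-1.4960, -1.6020, 2.8680)
q' = (0.8068, -0.0334, 0.5840, -0.0826)
v' = (0.2020, -0.1147, -1.6053)
ω' = (1.3832, 1.4407, 0.3576)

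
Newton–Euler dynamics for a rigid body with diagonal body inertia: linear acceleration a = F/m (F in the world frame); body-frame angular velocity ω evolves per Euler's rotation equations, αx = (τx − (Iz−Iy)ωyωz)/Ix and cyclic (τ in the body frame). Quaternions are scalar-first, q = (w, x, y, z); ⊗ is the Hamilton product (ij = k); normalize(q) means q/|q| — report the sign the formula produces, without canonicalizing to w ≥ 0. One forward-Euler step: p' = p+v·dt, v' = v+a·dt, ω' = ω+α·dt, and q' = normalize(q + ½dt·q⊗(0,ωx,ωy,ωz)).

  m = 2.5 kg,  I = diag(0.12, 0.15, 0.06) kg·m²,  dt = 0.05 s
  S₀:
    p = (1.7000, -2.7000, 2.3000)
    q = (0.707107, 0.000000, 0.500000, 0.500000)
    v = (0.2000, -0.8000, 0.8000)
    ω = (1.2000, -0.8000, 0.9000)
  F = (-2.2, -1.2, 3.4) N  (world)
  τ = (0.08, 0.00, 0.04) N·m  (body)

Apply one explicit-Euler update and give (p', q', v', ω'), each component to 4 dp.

new position p' = (1.7100, -2.7400, 2.3400)
v + (F/m)dt = (0.1560, -0.8240, 0.8680)
precession coupling ω×(Iω) = (0.0648, 0.0648, -0.0288)
angular accel α = (0.1267, -0.4320, 1.1467)
ω' = ω + α·dt = (1.2063, -0.8216, 0.9573)
q⊗(0,ω) = (-0.0500000, 1.6985284, 0.0343144, 0.0363963)
updated quaternion q' = (0.7052, 0.0424, 0.5004, 0.5005)

p' = (1.7100, -2.7400, 2.3400)
q' = (0.7052, 0.0424, 0.5004, 0.5005)
v' = (0.1560, -0.8240, 0.8680)
ω' = (1.2063, -0.8216, 0.9573)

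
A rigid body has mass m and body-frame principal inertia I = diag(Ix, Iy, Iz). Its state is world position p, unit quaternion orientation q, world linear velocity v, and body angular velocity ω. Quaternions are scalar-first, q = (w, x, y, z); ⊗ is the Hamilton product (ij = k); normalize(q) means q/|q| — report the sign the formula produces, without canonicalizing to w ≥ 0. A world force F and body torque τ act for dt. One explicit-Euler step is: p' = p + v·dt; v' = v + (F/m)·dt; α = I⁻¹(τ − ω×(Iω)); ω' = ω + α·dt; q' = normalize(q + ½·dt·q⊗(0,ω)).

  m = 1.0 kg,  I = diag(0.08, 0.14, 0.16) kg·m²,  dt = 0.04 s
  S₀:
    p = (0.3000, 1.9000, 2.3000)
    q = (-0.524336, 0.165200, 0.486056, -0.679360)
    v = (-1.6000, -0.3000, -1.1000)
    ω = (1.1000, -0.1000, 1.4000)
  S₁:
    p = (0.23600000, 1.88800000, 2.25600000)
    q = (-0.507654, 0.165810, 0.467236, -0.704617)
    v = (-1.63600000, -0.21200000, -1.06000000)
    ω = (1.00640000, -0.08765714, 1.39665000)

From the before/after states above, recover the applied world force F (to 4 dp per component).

F = (-0.9000, 2.2000, 1.0000)

Δv = v₁−v₀ = (-0.03600000, 0.08800000, 0.04000000)
F = m·Δv/dt = (-0.9000, 2.2000, 1.0000)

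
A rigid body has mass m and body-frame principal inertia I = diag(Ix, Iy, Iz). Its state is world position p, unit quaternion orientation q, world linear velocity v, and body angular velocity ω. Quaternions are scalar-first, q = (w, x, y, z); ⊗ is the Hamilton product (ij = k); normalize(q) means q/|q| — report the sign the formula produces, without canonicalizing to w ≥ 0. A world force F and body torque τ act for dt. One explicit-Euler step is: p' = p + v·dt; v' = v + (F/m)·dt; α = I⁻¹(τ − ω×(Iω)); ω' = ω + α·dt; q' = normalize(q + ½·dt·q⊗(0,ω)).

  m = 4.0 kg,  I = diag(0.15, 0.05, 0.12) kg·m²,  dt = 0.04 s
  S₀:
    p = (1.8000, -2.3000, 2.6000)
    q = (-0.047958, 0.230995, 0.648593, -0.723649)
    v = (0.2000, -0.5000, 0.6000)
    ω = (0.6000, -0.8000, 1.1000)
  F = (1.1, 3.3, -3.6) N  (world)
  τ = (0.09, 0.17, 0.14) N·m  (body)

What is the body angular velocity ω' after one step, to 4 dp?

ω' = (0.6404, -0.6798, 1.1307)

(τ − ω×Iω)/I = (1.0107, 3.0040, 0.7667)
new body rate ω' = (0.6404, -0.6798, 1.1307)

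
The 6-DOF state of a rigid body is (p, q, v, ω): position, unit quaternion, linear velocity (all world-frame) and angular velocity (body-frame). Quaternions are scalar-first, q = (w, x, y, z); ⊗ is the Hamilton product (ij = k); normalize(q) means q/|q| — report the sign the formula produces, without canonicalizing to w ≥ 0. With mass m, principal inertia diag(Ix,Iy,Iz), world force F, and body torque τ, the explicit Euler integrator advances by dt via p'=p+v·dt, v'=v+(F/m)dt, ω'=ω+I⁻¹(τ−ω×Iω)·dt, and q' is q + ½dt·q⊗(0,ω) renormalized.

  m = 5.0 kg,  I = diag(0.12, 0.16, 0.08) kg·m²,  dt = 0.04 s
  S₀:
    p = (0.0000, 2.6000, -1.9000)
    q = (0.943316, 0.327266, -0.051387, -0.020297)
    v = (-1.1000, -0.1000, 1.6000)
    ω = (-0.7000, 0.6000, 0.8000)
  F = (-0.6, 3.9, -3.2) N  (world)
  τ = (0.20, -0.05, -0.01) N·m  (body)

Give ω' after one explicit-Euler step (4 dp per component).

ω' = (-0.6205, 0.5931, 0.8034)

angular accel α = (1.9867, -0.1725, 0.0850)
new body rate ω' = (-0.6205, 0.5931, 0.8034)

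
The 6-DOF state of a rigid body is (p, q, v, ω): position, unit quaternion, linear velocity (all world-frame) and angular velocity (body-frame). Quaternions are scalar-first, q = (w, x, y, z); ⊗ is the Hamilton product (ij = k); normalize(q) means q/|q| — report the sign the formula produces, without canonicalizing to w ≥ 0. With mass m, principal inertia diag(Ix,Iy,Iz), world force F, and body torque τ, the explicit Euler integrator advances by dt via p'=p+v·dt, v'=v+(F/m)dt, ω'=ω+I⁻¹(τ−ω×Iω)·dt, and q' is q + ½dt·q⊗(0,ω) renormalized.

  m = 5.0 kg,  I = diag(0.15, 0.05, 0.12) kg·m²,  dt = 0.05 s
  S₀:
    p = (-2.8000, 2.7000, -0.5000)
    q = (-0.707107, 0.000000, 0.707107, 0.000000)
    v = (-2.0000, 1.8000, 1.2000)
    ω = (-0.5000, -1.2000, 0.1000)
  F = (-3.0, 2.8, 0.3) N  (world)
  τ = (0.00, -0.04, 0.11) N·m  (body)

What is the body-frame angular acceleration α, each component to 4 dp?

α = (0.0560, -0.7700, 1.4167)

precession coupling ω×(Iω) = (-0.0084, -0.0015, -0.0600)
α = I⁻¹(τ − ω×Iω) = (0.0560, -0.7700, 1.4167)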